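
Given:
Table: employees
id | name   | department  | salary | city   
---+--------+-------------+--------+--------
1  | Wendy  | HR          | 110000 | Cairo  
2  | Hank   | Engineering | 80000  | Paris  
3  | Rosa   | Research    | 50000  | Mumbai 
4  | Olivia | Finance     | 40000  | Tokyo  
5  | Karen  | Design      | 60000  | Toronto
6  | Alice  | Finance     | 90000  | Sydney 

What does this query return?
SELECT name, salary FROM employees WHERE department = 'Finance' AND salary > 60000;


Filtering: department = 'Finance' AND salary > 60000
Matching: 1 rows

1 rows:
Alice, 90000


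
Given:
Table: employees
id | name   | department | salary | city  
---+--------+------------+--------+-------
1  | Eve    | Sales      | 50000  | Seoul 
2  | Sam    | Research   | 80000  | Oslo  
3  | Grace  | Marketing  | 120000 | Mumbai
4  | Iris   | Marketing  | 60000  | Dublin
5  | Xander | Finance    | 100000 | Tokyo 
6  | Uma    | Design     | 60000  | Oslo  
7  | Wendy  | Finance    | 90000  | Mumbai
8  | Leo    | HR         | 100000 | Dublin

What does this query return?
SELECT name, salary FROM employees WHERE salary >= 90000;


Filtering: salary >= 90000
Matching: 4 rows

4 rows:
Grace, 120000
Xander, 100000
Wendy, 90000
Leo, 100000


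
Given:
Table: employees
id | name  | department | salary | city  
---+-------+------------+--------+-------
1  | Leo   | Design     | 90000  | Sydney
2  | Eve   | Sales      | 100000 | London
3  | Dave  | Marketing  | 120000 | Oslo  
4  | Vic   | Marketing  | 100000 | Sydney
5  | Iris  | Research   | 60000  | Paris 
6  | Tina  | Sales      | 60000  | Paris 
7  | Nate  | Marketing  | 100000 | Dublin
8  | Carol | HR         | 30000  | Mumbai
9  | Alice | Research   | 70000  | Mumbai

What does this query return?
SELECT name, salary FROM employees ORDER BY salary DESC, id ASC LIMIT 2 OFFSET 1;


Sort by salary DESC (id ASC tiebreak), then skip 1 and take 2
Rows 2 through 3

2 rows:
Eve, 100000
Vic, 100000


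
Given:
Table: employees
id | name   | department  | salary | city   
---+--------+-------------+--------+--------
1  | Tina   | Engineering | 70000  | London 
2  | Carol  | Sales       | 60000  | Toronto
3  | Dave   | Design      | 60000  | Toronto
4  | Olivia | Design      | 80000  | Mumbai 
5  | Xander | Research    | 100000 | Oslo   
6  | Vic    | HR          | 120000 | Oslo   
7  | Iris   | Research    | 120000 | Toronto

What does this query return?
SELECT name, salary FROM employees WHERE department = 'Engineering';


Filtering: department = 'Engineering'
Matching rows: 1

1 rows:
Tina, 70000


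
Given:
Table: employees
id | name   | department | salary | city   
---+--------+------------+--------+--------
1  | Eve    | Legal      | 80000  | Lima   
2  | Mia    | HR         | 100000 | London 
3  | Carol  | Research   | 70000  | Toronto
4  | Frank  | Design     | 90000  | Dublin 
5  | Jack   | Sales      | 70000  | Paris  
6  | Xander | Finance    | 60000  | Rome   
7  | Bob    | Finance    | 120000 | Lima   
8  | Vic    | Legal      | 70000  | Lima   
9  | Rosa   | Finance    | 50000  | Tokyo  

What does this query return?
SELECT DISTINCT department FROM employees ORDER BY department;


All 'department' values (row order): Legal, HR, Research, Design, Sales, Finance, Finance, Legal, Finance
Removing duplicates leaves 6 unique value(s).

6 values:
Design
Finance
HR
Legal
Research
Sales


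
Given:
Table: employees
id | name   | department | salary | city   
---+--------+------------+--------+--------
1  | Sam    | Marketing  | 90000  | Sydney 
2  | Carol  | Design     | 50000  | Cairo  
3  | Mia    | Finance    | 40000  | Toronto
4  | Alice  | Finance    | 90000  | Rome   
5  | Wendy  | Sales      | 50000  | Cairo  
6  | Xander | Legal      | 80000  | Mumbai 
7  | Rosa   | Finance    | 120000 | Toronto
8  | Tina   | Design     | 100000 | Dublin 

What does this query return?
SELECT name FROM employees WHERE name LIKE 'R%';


LIKE 'R%' matches names starting with 'R'
Matching: 1

1 rows:
Rosa


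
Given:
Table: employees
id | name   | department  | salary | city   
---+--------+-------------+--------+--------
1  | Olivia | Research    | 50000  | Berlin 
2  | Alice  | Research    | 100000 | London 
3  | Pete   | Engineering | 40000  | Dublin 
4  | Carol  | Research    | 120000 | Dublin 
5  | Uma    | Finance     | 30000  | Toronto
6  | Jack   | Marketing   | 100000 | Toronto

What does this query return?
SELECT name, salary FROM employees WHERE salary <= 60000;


Filtering: salary <= 60000
Matching: 3 rows

3 rows:
Olivia, 50000
Pete, 40000
Uma, 30000


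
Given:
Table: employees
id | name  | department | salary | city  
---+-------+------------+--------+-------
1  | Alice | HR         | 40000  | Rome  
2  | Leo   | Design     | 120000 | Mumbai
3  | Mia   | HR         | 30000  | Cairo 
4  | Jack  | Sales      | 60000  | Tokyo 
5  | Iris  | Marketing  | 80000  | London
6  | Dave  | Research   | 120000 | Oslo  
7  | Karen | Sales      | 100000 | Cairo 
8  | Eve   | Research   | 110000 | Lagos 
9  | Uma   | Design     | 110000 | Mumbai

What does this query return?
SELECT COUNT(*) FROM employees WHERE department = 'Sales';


Counting rows where department = 'Sales'
  Jack -> MATCH
  Karen -> MATCH


2


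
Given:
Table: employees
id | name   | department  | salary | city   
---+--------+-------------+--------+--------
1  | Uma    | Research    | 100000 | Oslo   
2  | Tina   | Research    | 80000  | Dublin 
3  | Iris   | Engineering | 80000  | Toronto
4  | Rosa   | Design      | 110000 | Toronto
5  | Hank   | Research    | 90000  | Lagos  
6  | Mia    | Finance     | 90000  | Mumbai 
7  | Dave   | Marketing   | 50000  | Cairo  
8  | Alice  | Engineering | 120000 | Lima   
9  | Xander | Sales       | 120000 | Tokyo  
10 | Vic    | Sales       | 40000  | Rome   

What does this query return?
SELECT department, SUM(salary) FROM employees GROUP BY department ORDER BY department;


Summing salary within each department:
  Design: 110000 = 110000
  Engineering: 80000 + 120000 = 200000
  Finance: 90000 = 90000
  Marketing: 50000 = 50000
  Research: 100000 + 80000 + 90000 = 270000
  Sales: 120000 + 40000 = 160000


6 groups:
Design, 110000
Engineering, 200000
Finance, 90000
Marketing, 50000
Research, 270000
Sales, 160000


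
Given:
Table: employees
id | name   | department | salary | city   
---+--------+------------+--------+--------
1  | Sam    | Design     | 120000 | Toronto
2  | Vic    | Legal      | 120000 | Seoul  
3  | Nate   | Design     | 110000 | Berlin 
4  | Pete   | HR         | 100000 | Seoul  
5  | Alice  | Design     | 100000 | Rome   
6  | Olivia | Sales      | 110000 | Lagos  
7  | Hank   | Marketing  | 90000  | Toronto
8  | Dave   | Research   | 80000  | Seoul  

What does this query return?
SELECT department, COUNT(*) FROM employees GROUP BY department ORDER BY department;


Assigning each row to its department group:
  Sam -> Design
  Vic -> Legal
  Nate -> Design
  Pete -> HR
  Alice -> Design
  Olivia -> Sales
  Hank -> Marketing
  Dave -> Research


6 groups:
Design, 3
HR, 1
Legal, 1
Marketing, 1
Research, 1
Sales, 1


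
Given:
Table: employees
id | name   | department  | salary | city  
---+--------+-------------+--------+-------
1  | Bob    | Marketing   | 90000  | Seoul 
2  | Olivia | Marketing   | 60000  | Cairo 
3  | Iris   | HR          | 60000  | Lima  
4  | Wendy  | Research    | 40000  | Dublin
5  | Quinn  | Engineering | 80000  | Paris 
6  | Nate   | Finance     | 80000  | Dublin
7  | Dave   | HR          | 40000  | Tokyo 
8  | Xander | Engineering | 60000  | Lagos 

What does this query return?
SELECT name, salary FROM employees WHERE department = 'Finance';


Filtering: department = 'Finance'
Matching rows: 1

1 rows:
Nate, 80000


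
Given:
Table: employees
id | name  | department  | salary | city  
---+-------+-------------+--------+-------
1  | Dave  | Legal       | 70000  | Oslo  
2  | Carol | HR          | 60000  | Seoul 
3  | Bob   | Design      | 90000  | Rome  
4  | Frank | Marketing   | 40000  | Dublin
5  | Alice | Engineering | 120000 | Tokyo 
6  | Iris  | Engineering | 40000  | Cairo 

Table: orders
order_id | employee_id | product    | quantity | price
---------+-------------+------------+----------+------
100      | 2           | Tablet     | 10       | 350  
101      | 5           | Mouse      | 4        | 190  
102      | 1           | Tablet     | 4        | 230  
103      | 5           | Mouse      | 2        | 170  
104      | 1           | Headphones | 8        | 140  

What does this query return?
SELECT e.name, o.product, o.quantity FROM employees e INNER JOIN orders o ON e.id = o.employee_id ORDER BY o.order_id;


Joining employees.id = orders.employee_id:
  employee Carol (id=2) -> order Tablet
  employee Alice (id=5) -> order Mouse
  employee Dave (id=1) -> order Tablet
  employee Alice (id=5) -> order Mouse
  employee Dave (id=1) -> order Headphones


5 rows:
Carol, Tablet, 10
Alice, Mouse, 4
Dave, Tablet, 4
Alice, Mouse, 2
Dave, Headphones, 8


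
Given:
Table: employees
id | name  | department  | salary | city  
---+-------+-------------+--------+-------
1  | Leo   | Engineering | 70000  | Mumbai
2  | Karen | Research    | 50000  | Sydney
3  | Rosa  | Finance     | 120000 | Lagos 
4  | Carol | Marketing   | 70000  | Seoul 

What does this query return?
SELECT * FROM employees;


SELECT * returns all 4 rows with all columns

4 rows:
1, Leo, Engineering, 70000, Mumbai
2, Karen, Research, 50000, Sydney
3, Rosa, Finance, 120000, Lagos
4, Carol, Marketing, 70000, Seoul


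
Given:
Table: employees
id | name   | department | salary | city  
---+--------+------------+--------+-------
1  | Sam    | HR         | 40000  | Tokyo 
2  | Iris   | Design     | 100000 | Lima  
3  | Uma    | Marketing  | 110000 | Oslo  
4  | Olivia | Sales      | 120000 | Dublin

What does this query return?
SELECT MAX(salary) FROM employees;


Salaries: 40000, 100000, 110000, 120000
MAX = 120000

120000


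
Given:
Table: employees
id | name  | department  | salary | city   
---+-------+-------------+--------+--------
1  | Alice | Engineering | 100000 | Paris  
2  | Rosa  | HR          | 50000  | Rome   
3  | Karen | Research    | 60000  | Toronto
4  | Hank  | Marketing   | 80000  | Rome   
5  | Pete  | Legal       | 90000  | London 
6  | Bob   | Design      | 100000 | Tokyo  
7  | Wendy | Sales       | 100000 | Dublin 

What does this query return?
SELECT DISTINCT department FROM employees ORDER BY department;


All 'department' values (row order): Engineering, HR, Research, Marketing, Legal, Design, Sales
Removing duplicates leaves 7 unique value(s).

7 values:
Design
Engineering
HR
Legal
Marketing
Research
Sales


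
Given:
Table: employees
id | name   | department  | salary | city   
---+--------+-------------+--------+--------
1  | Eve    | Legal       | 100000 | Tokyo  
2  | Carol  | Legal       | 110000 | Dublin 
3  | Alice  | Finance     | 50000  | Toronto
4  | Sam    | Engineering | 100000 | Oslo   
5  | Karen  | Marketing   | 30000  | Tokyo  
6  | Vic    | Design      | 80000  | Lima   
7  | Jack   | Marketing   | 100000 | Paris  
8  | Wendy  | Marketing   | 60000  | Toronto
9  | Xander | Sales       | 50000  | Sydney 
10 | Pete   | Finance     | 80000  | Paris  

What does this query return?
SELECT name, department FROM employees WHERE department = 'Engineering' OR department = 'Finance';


Filtering: department = 'Engineering' OR 'Finance'
Matching: 3 rows

3 rows:
Alice, Finance
Sam, Engineering
Pete, Finance


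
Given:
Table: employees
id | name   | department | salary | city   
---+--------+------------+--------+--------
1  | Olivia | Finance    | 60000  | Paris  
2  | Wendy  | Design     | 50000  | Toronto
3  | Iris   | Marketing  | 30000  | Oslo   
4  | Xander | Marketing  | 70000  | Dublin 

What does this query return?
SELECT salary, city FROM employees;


Projecting columns: salary, city

4 rows:
60000, Paris
50000, Toronto
30000, Oslo
70000, Dublin


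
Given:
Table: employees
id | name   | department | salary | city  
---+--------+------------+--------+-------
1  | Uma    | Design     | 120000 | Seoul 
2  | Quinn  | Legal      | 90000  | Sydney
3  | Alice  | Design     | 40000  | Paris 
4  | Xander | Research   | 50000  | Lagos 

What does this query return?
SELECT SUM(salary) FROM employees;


SUM(salary) = 120000 + 90000 + 40000 + 50000 = 300000

300000


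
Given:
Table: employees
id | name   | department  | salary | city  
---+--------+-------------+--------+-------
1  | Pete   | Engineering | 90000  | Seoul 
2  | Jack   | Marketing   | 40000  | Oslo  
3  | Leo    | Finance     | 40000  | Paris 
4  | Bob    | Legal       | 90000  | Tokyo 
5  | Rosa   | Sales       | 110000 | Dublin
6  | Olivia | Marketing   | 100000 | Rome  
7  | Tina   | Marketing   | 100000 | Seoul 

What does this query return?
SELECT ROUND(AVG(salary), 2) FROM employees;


SUM(salary) = 570000
COUNT = 7
ROUND(AVG, 2) = ROUND(570000 / 7, 2) = 81428.57

81428.57


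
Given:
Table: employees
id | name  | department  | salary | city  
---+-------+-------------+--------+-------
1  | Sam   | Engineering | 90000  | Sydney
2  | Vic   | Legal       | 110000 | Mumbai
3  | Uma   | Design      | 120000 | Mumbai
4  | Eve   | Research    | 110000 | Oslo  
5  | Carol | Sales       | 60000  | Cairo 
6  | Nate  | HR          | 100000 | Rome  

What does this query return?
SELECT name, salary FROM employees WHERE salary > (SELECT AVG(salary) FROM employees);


Subquery: AVG(salary) = 98333.33
Filtering: salary > 98333.33
  Vic (110000) -> MATCH
  Uma (120000) -> MATCH
  Eve (110000) -> MATCH
  Nate (100000) -> MATCH


4 rows:
Vic, 110000
Uma, 120000
Eve, 110000
Nate, 100000


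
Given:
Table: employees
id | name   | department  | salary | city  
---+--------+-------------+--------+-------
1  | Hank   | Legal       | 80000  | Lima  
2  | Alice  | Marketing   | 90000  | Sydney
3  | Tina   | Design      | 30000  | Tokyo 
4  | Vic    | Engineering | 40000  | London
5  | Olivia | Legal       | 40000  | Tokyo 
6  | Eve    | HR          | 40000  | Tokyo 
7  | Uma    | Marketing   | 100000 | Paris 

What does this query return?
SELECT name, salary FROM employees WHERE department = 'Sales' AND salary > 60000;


Filtering: department = 'Sales' AND salary > 60000
Matching: 0 rows

Empty result set (0 rows)


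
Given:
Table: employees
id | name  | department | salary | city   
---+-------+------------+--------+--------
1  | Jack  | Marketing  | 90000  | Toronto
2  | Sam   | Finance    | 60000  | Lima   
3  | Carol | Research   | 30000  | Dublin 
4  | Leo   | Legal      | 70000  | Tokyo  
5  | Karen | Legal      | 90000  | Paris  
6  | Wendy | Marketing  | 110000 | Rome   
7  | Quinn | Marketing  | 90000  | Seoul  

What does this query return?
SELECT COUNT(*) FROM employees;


COUNT(*) counts all rows

7


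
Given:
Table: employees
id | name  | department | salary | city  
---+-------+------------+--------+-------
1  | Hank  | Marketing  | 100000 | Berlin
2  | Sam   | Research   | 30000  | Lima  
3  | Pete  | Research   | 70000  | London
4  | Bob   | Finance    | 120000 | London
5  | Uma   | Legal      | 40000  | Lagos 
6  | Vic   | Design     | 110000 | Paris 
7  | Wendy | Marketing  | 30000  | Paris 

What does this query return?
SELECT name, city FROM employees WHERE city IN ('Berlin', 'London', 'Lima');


Filtering: city IN ('Berlin', 'London', 'Lima')
Matching: 4 rows

4 rows:
Hank, Berlin
Sam, Lima
Pete, London
Bob, London


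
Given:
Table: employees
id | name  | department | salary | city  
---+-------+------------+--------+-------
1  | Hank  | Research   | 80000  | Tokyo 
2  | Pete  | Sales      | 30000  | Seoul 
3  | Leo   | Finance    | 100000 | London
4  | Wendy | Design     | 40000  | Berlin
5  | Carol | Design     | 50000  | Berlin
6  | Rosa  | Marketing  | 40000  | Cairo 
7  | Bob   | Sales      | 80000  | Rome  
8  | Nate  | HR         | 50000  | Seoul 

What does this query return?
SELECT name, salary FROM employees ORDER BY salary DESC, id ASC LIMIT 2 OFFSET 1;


Sort by salary DESC (id ASC tiebreak), then skip 1 and take 2
Rows 2 through 3

2 rows:
Hank, 80000
Bob, 80000


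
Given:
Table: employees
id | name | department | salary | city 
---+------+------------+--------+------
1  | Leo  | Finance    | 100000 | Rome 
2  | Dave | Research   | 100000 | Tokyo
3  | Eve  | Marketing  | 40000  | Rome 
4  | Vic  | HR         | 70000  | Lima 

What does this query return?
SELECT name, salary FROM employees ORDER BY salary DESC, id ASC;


Sorting by salary DESC, then id ASC for ties

4 rows:
Leo, 100000
Dave, 100000
Vic, 70000
Eve, 40000


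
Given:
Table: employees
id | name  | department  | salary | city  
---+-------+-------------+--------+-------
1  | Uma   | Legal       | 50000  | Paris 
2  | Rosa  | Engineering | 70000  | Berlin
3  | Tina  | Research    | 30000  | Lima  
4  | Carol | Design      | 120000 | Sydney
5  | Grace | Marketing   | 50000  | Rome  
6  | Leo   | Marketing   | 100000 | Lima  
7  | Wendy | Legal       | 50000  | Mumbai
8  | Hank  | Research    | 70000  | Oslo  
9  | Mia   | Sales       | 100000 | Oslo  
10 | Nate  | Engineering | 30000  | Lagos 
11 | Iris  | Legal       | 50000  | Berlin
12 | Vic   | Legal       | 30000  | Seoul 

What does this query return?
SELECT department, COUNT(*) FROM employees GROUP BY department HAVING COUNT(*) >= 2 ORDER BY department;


Groups with count >= 2:
  Engineering: 2 -> PASS
  Legal: 4 -> PASS
  Marketing: 2 -> PASS
  Research: 2 -> PASS
  Design: 1 -> filtered out
  Sales: 1 -> filtered out


4 groups:
Engineering, 2
Legal, 4
Marketing, 2
Research, 2


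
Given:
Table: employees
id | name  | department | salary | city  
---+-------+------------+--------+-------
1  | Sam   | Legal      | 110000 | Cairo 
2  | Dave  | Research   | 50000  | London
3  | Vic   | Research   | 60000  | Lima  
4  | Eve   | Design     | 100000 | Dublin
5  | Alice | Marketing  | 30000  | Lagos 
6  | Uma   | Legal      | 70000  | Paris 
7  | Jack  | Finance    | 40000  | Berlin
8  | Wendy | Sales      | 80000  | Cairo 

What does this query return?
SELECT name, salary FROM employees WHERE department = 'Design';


Filtering: department = 'Design'
Matching rows: 1

1 rows:
Eve, 100000


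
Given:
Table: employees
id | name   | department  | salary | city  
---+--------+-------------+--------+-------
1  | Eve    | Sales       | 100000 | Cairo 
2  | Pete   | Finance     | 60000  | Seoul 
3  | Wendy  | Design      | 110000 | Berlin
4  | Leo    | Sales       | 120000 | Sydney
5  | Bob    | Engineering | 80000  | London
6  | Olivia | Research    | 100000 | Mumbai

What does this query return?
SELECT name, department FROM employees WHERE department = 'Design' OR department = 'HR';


Filtering: department = 'Design' OR 'HR'
Matching: 1 rows

1 rows:
Wendy, Design


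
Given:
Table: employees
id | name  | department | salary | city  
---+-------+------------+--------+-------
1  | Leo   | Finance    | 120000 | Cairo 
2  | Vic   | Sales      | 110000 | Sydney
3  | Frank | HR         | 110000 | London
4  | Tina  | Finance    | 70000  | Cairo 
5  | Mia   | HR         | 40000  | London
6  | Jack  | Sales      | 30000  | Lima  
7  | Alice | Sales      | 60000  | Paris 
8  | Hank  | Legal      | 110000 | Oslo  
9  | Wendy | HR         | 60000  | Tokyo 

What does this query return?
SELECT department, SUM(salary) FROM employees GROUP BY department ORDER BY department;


Summing salary within each department:
  Finance: 120000 + 70000 = 190000
  HR: 110000 + 40000 + 60000 = 210000
  Legal: 110000 = 110000
  Sales: 110000 + 30000 + 60000 = 200000


4 groups:
Finance, 190000
HR, 210000
Legal, 110000
Sales, 200000


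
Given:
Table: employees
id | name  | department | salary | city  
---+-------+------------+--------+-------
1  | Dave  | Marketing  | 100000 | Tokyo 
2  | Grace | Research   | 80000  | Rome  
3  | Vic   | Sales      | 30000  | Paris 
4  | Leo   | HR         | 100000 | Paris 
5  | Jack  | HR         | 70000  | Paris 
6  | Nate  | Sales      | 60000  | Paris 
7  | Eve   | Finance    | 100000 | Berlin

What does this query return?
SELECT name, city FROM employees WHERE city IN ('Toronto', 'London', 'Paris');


Filtering: city IN ('Toronto', 'London', 'Paris')
Matching: 4 rows

4 rows:
Vic, Paris
Leo, Paris
Jack, Paris
Nate, Paris


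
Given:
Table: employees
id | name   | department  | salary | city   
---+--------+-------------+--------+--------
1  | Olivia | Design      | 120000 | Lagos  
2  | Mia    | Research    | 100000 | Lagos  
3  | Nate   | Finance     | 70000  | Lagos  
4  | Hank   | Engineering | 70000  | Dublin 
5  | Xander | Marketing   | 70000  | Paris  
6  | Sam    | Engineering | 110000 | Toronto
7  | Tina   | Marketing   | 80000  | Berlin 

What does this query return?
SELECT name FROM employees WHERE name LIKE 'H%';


LIKE 'H%' matches names starting with 'H'
Matching: 1

1 rows:
Hank


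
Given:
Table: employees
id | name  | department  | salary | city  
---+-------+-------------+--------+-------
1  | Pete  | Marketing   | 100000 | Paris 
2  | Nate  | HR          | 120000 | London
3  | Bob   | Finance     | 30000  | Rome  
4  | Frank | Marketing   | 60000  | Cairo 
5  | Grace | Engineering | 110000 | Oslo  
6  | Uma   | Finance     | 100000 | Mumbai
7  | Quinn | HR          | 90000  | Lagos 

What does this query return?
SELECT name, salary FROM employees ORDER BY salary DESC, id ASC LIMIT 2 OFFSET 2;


Sort by salary DESC (id ASC tiebreak), then skip 2 and take 2
Rows 3 through 4

2 rows:
Pete, 100000
Uma, 100000


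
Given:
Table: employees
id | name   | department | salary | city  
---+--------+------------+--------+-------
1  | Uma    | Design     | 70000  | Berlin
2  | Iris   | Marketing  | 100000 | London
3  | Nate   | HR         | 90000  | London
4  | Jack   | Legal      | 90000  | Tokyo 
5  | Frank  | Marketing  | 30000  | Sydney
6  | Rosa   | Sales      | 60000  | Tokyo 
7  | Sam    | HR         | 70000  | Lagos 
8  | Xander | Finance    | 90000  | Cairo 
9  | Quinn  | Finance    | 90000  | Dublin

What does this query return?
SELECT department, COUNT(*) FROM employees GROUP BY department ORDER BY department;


Assigning each row to its department group:
  Uma -> Design
  Iris -> Marketing
  Nate -> HR
  Jack -> Legal
  Frank -> Marketing
  Rosa -> Sales
  Sam -> HR
  Xander -> Finance
  Quinn -> Finance


6 groups:
Design, 1
Finance, 2
HR, 2
Legal, 1
Marketing, 2
Sales, 1


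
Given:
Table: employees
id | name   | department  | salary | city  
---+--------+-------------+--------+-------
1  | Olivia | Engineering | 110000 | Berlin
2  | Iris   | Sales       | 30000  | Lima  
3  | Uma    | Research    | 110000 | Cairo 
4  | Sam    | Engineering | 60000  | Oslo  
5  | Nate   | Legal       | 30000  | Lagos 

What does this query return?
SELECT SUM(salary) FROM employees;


SUM(salary) = 110000 + 30000 + 110000 + 60000 + 30000 = 340000

340000


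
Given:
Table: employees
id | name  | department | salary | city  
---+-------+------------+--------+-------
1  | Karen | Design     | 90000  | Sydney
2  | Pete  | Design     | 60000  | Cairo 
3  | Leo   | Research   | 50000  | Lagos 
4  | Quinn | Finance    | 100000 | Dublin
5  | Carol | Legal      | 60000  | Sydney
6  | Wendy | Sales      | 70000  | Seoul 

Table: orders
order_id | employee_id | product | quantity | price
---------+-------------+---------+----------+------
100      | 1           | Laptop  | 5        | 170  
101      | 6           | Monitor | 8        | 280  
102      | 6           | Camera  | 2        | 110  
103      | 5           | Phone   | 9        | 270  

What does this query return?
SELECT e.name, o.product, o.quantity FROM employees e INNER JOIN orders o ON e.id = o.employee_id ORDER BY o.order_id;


Joining employees.id = orders.employee_id:
  employee Karen (id=1) -> order Laptop
  employee Wendy (id=6) -> order Monitor
  employee Wendy (id=6) -> order Camera
  employee Carol (id=5) -> order Phone


4 rows:
Karen, Laptop, 5
Wendy, Monitor, 8
Wendy, Camera, 2
Carol, Phone, 9


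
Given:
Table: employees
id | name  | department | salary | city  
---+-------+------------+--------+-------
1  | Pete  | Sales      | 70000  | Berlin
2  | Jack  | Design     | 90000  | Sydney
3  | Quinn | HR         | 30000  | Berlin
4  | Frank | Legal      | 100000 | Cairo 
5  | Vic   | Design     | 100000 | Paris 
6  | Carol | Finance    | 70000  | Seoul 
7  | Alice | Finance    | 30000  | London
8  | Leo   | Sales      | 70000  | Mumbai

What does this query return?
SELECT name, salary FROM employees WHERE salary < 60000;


Filtering: salary < 60000
Matching: 2 rows

2 rows:
Quinn, 30000
Alice, 30000


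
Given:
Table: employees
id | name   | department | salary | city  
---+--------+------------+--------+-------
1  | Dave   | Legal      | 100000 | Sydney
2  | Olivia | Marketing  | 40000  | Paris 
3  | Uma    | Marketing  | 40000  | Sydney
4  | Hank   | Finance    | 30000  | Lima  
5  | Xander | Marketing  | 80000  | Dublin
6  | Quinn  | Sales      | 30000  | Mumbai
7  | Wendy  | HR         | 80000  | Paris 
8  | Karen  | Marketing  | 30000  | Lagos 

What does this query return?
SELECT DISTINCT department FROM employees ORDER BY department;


All 'department' values (row order): Legal, Marketing, Marketing, Finance, Marketing, Sales, HR, Marketing
Removing duplicates leaves 5 unique value(s).

5 values:
Finance
HR
Legal
Marketing
Sales


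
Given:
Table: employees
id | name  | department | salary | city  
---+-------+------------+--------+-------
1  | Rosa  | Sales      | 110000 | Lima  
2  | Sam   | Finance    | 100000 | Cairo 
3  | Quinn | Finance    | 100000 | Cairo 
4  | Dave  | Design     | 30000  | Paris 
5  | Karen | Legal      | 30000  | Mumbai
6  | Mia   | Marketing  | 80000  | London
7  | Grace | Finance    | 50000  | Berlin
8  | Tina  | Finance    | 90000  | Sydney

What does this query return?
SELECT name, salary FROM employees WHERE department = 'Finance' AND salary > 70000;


Filtering: department = 'Finance' AND salary > 70000
Matching: 3 rows

3 rows:
Sam, 100000
Quinn, 100000
Tina, 90000


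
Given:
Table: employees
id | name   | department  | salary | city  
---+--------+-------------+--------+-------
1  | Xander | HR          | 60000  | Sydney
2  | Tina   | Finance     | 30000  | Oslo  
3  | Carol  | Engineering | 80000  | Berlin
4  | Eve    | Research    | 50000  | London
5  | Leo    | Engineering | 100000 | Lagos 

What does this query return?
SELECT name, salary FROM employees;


Projecting columns: name, salary

5 rows:
Xander, 60000
Tina, 30000
Carol, 80000
Eve, 50000
Leo, 100000


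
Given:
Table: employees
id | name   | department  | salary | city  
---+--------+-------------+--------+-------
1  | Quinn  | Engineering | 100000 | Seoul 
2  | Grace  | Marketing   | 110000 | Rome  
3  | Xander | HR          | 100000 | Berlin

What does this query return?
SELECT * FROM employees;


SELECT * returns all 3 rows with all columns

3 rows:
1, Quinn, Engineering, 100000, Seoul
2, Grace, Marketing, 110000, Rome
3, Xander, HR, 100000, Berlin


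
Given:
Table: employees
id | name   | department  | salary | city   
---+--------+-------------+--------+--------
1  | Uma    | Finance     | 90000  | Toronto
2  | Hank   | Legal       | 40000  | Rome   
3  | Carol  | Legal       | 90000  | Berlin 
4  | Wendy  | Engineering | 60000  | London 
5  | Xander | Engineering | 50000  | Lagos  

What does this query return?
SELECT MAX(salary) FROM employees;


Salaries: 90000, 40000, 90000, 60000, 50000
MAX = 90000

90000


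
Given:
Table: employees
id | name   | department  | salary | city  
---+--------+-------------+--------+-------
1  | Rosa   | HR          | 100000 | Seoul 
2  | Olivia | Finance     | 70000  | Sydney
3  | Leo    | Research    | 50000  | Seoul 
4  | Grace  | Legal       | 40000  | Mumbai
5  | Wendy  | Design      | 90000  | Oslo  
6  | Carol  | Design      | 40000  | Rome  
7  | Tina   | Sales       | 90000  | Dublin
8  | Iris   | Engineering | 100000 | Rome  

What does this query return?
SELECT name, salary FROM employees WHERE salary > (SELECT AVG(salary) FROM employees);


Subquery: AVG(salary) = 72500.0
Filtering: salary > 72500.0
  Rosa (100000) -> MATCH
  Wendy (90000) -> MATCH
  Tina (90000) -> MATCH
  Iris (100000) -> MATCH


4 rows:
Rosa, 100000
Wendy, 90000
Tina, 90000
Iris, 100000


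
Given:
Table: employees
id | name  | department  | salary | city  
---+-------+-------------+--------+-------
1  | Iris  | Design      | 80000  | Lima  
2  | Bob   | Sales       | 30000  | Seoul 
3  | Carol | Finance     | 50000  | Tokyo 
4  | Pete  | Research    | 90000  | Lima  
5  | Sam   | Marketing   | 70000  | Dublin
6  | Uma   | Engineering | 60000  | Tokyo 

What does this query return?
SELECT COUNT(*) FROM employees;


COUNT(*) counts all rows

6


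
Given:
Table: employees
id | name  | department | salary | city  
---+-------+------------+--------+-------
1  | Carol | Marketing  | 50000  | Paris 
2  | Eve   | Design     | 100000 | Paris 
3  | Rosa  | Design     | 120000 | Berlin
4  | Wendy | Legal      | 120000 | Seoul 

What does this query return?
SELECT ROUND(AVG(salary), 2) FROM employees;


SUM(salary) = 390000
COUNT = 4
ROUND(AVG, 2) = ROUND(390000 / 4, 2) = 97500.0

97500.0


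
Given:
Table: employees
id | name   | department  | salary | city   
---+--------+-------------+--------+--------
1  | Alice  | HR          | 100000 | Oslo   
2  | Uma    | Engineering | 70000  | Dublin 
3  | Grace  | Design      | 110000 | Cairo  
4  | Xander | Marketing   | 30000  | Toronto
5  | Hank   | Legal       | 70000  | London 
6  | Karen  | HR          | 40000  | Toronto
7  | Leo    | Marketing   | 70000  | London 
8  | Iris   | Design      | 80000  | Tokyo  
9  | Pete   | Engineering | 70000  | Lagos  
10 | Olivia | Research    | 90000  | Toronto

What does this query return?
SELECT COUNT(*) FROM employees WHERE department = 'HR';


Counting rows where department = 'HR'
  Alice -> MATCH
  Karen -> MATCH


2


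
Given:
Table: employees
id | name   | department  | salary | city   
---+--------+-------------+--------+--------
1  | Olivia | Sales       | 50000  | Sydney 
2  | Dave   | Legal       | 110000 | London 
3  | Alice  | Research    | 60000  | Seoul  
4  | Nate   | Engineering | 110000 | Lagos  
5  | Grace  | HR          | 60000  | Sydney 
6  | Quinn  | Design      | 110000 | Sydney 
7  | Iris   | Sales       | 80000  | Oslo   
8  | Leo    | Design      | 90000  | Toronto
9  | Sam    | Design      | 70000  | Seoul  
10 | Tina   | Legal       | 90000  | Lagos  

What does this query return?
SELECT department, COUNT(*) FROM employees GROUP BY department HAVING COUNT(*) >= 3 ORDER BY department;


Groups with count >= 3:
  Design: 3 -> PASS
  Engineering: 1 -> filtered out
  HR: 1 -> filtered out
  Legal: 2 -> filtered out
  Research: 1 -> filtered out
  Sales: 2 -> filtered out


1 groups:
Design, 3


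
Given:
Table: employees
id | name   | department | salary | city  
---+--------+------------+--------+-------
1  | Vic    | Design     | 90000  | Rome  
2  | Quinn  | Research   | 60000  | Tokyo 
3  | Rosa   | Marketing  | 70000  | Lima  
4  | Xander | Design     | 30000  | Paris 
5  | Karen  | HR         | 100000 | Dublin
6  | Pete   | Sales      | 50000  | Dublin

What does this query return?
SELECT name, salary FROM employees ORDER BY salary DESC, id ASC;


Sorting by salary DESC, then id ASC for ties

6 rows:
Karen, 100000
Vic, 90000
Rosa, 70000
Quinn, 60000
Pete, 50000
Xander, 30000


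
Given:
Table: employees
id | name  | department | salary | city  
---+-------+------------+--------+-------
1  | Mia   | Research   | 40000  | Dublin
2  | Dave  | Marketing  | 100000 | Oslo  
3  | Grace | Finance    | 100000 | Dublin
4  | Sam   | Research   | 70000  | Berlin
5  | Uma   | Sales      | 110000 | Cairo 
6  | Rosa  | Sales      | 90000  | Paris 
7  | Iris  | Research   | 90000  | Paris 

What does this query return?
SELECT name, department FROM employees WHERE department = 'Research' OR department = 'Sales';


Filtering: department = 'Research' OR 'Sales'
Matching: 5 rows

5 rows:
Mia, Research
Sam, Research
Uma, Sales
Rosa, Sales
Iris, Research


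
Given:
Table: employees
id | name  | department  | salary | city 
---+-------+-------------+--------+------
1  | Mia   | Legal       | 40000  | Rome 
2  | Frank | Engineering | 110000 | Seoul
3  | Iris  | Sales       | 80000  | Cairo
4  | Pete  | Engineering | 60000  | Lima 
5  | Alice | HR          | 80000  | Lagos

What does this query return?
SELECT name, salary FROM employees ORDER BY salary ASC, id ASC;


Sorting by salary ASC, then id ASC for ties

5 rows:
Mia, 40000
Pete, 60000
Iris, 80000
Alice, 80000
Frank, 110000


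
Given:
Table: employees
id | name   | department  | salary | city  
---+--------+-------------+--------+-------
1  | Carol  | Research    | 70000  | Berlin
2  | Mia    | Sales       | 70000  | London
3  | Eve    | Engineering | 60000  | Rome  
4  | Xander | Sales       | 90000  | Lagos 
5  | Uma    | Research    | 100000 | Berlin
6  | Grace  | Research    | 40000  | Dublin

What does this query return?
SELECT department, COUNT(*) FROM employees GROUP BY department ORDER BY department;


Assigning each row to its department group:
  Carol -> Research
  Mia -> Sales
  Eve -> Engineering
  Xander -> Sales
  Uma -> Research
  Grace -> Research


3 groups:
Engineering, 1
Research, 3
Sales, 2


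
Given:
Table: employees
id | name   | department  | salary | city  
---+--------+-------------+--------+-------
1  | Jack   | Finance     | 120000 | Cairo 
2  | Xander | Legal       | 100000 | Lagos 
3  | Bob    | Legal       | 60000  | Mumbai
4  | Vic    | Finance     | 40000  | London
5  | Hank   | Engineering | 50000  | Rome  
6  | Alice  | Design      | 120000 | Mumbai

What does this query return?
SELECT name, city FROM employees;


Projecting columns: name, city

6 rows:
Jack, Cairo
Xander, Lagos
Bob, Mumbai
Vic, London
Hank, Rome
Alice, Mumbai


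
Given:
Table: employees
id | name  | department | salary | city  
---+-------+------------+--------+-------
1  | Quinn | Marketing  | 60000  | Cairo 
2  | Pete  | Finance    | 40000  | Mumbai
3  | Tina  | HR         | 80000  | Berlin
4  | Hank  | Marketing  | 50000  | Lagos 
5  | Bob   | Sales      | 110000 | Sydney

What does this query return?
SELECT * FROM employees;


SELECT * returns all 5 rows with all columns

5 rows:
1, Quinn, Marketing, 60000, Cairo
2, Pete, Finance, 40000, Mumbai
3, Tina, HR, 80000, Berlin
4, Hank, Marketing, 50000, Lagos
5, Bob, Sales, 110000, Sydney


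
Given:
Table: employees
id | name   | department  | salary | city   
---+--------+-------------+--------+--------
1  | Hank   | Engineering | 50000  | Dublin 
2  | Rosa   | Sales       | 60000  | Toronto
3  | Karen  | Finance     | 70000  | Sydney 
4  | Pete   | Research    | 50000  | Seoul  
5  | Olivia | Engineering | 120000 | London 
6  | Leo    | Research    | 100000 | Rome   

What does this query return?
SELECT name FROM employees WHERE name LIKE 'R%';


LIKE 'R%' matches names starting with 'R'
Matching: 1

1 rows:
Rosa


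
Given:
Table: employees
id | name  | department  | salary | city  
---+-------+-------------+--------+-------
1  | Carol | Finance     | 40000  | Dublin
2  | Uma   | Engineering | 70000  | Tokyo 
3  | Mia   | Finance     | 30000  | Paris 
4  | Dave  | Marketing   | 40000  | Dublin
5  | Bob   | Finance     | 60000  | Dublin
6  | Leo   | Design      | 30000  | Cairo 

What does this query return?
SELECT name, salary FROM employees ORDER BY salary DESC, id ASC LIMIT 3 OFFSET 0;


Sort by salary DESC (id ASC tiebreak), then skip 0 and take 3
Rows 1 through 3

3 rows:
Uma, 70000
Bob, 60000
Carol, 40000


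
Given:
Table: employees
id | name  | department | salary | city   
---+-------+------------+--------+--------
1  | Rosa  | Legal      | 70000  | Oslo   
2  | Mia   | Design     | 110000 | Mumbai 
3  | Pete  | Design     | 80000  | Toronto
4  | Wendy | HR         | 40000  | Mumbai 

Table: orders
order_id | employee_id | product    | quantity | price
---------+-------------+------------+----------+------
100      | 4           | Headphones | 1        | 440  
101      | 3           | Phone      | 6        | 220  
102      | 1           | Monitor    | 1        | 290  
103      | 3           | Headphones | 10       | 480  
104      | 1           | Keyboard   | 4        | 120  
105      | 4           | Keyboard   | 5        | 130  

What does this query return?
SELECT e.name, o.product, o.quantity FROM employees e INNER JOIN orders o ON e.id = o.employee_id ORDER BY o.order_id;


Joining employees.id = orders.employee_id:
  employee Wendy (id=4) -> order Headphones
  employee Pete (id=3) -> order Phone
  employee Rosa (id=1) -> order Monitor
  employee Pete (id=3) -> order Headphones
  employee Rosa (id=1) -> order Keyboard
  employee Wendy (id=4) -> order Keyboard


6 rows:
Wendy, Headphones, 1
Pete, Phone, 6
Rosa, Monitor, 1
Pete, Headphones, 10
Rosa, Keyboard, 4
Wendy, Keyboard, 5


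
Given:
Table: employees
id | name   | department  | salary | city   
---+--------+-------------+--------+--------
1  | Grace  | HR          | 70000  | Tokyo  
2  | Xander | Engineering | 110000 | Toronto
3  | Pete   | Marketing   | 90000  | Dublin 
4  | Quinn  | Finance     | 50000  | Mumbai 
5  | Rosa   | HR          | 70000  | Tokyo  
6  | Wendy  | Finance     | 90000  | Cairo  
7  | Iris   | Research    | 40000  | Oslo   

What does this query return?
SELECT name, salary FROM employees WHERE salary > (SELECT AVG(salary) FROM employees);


Subquery: AVG(salary) = 74285.71
Filtering: salary > 74285.71
  Xander (110000) -> MATCH
  Pete (90000) -> MATCH
  Wendy (90000) -> MATCH


3 rows:
Xander, 110000
Pete, 90000
Wendy, 90000


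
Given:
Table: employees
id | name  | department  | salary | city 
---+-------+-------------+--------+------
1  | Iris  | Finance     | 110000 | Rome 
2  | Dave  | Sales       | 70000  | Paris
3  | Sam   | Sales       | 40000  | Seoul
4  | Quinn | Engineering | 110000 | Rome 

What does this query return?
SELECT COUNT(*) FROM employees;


COUNT(*) counts all rows

4


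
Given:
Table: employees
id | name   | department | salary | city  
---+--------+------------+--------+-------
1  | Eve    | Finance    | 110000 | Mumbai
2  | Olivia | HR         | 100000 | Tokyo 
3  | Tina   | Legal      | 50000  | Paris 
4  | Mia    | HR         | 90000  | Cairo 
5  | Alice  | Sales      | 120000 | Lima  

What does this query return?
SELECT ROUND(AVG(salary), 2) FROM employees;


SUM(salary) = 470000
COUNT = 5
ROUND(AVG, 2) = ROUND(470000 / 5, 2) = 94000.0

94000.0


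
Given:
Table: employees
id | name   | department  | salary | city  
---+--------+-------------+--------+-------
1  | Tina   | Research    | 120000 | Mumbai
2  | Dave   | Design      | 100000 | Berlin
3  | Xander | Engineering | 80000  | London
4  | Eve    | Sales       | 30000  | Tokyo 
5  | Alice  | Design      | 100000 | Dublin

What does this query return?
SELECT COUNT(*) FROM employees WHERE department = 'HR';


Counting rows where department = 'HR'


0


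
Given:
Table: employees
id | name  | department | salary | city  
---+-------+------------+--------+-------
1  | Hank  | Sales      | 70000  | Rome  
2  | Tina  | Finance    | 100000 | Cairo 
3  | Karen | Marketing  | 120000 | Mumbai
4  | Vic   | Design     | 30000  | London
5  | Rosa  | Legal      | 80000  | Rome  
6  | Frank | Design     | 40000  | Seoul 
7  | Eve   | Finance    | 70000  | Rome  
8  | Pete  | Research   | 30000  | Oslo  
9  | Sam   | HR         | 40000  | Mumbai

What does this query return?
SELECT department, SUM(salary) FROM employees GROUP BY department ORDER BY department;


Summing salary within each department:
  Design: 30000 + 40000 = 70000
  Finance: 100000 + 70000 = 170000
  HR: 40000 = 40000
  Legal: 80000 = 80000
  Marketing: 120000 = 120000
  Research: 30000 = 30000
  Sales: 70000 = 70000


7 groups:
Design, 70000
Finance, 170000
HR, 40000
Legal, 80000
Marketing, 120000
Research, 30000
Sales, 70000


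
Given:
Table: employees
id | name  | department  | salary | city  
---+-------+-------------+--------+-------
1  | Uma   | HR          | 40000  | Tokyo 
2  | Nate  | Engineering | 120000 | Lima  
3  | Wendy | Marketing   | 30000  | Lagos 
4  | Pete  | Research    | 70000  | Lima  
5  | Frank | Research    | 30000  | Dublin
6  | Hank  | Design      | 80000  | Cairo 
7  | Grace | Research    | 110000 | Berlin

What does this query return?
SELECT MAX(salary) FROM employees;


Salaries: 40000, 120000, 30000, 70000, 30000, 80000, 110000
MAX = 120000

120000
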